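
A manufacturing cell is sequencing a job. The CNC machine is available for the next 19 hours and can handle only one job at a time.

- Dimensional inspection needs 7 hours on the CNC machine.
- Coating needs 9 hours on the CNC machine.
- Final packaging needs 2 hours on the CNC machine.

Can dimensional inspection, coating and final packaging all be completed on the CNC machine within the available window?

Yes

Running back to back, the jobs need 7 + 9 + 2 = 18 hours on the CNC machine.
Since 18 ≤ 19, they fit within the window.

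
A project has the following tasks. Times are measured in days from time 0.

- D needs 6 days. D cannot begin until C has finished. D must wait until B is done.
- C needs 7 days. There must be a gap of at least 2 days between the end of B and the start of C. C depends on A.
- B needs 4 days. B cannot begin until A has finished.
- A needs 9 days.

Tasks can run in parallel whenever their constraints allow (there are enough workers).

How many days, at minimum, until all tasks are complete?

28

A can start immediately at day 0; it finishes at day 9.
B cannot begin until A (finishes day 9). It runs from day 9 to 9 + 4 = day 13.
For C: B (finishes day 13, plus 2-day gap → day 15); A (finishes day 9). Taking the maximum gives a start of day 15, and it finishes at 15 + 7 = day 22.
D cannot start until C (finishes day 22); B (finishes day 13). The controlling bound is day 22, so D finishes at 22 + 6 = day 28.
All tasks are finished once the last one completes. Finish times: A at 9, B at 13, C at 22, D at 28. The latest is day 28.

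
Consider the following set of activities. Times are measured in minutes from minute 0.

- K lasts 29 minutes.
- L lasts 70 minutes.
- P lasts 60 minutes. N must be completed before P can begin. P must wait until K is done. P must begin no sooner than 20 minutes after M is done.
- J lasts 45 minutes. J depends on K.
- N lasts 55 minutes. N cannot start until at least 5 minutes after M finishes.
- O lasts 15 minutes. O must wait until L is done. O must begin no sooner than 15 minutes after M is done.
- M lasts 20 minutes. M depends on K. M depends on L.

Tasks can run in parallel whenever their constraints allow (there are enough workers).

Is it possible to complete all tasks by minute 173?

No

Nothing blocks L, so it runs from minute 0 to minute 70.
K can start immediately at minute 0; it finishes at minute 29.
M has to wait for K (finishes minute 29); L (finishes minute 70). The latest of these is minute 70, so M runs minute 70 to 70 + 20 = minute 90.
O cannot start until L (finishes minute 70); M (finishes minute 90, plus 15-minute gap → minute 105). The controlling bound is minute 105, so O finishes at 105 + 15 = minute 120.
N cannot begin until M (finishes minute 90, plus 5-minute gap → minute 95). It runs from minute 95 to 95 + 55 = minute 150.
P cannot start until N (finishes minute 150); K (finishes minute 29); M (finishes minute 90, plus 20-minute gap → minute 110). The controlling bound is minute 150, so P finishes at 150 + 60 = minute 210.
J cannot begin until K (finishes minute 29). It runs from minute 29 to 29 + 45 = minute 74.
The earliest everything can be done is minute 210, which is after the deadline of 173, so it is not possible.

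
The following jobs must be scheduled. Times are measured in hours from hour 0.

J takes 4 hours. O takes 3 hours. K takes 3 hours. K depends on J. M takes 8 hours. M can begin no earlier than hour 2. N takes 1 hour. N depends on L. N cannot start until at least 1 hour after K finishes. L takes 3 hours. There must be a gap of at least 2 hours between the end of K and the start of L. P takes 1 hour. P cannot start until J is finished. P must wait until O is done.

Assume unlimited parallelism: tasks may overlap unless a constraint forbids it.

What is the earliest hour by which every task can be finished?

Nothing blocks O, so it runs from hour 0 to hour 3.
M cannot begin until its own release at hour 2. It runs from hour 2 to 2 + 8 = hour 10.
J has no prerequisites, so it starts at hour 0 and finishes at hour 4.
P has to wait for J (finishes hour 4); O (finishes hour 3). The latest of these is hour 4, so P runs hour 4 to 4 + 1 = hour 5.
K waits on J (finishes hour 4), so it starts at hour 4 and finishes at 4 + 3 = hour 7.
L waits on K (finishes hour 7, plus 2-hour gap → hour 9), so it starts at hour 9 and finishes at 9 + 3 = hour 12.
N needs all of L (finishes hour 12); K (finishes hour 7, plus 1-hour gap → hour 8). That puts its earliest start at hour 12; it finishes at 12 + 1 = hour 13.
All tasks are finished once the last one completes. Finish times: J at 4, K at 7, L at 12, M at 10, N at 13, O at 3, P at 5. The latest is hour 13.

13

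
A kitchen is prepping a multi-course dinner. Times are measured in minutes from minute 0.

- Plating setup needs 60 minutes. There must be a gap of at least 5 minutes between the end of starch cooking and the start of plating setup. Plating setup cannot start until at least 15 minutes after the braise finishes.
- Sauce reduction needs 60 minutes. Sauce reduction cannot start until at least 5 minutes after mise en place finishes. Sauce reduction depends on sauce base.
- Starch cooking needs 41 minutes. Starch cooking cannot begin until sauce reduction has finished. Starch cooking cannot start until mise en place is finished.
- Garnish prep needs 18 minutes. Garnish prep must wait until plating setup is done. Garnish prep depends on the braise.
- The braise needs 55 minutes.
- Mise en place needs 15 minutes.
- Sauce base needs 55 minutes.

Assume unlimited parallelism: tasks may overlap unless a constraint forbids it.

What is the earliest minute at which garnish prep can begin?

221

Nothing blocks the braise, so it runs from minute 0 to minute 55.
Sauce base can start immediately at minute 0; it finishes at minute 55.
Mise en place has no prerequisites, so it starts at minute 0 and finishes at minute 15.
Sauce reduction cannot start until mise en place (finishes minute 15, plus 5-minute gap → minute 20); sauce base (finishes minute 55). The controlling bound is minute 55, so sauce reduction finishes at 55 + 60 = minute 115.
Starch cooking needs all of sauce reduction (finishes minute 115); mise en place (finishes minute 15). That puts its earliest start at minute 115; it finishes at 115 + 41 = minute 156.
Plating setup needs all of starch cooking (finishes minute 156, plus 5-minute gap → minute 161); the braise (finishes minute 55, plus 15-minute gap → minute 70). That puts its earliest start at minute 161; it finishes at 161 + 60 = minute 221.
Garnish prep waits on plating setup (finishes minute 221); the braise (finishes minute 55). The latest of these is minute 221, which is the earliest garnish prep can start.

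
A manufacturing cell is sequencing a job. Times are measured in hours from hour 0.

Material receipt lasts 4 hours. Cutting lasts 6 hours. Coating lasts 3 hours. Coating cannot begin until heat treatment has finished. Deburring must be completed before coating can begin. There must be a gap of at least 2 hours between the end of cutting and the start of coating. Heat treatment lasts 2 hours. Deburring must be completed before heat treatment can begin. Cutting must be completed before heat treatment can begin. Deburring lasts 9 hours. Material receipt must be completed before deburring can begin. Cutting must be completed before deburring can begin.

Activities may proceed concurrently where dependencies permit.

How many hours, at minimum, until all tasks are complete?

Cutting can start immediately at hour 0; it finishes at hour 6.
Material receipt can start immediately at hour 0; it finishes at hour 4.
Deburring needs all of material receipt (finishes hour 4); cutting (finishes hour 6). That puts its earliest start at hour 6; it finishes at 6 + 9 = hour 15.
Heat treatment needs all of deburring (finishes hour 15); cutting (finishes hour 6). That puts its earliest start at hour 15; it finishes at 15 + 2 = hour 17.
Coating cannot start until heat treatment (finishes hour 17); deburring (finishes hour 15); cutting (finishes hour 6, plus 2-hour gap → hour 8). The controlling bound is hour 17, so coating finishes at 17 + 3 = hour 20.
All tasks are finished once the last one completes. Finish times: Material receipt at 4, Cutting at 6, Deburring at 15, Heat treatment at 17, Coating at 20. The latest is hour 20.

20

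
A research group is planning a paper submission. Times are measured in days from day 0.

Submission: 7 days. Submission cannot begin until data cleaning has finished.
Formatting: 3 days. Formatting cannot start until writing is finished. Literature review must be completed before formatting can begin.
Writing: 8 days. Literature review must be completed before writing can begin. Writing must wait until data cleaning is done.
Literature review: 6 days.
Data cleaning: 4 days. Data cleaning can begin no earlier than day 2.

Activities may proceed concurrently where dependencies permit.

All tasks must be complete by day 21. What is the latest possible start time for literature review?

4

To finish by day 21, formatting (duration 3) must start no later than day 18.
Since formatting (must start by day 18) depends on it, writing must finish by day 18. Backing off its 8-day duration gives a latest start of day 10.
For literature review: writing (must start by day 10); formatting (must start by day 18). The most restrictive is day 10; with a 6-day duration, literature review must start by day 4.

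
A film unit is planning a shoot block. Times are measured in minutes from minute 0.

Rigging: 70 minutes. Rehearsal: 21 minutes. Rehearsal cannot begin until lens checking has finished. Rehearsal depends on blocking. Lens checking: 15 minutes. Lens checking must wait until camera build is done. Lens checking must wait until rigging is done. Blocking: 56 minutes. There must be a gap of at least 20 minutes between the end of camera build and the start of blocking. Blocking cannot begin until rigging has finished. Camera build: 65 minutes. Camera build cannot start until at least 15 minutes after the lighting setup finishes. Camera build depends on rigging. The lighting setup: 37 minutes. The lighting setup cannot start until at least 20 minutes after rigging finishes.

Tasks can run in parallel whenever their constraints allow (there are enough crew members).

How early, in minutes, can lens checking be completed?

222

Rigging can start immediately at minute 0; it finishes at minute 70.
The lighting setup waits on rigging (finishes minute 70, plus 20-minute gap → minute 90), so it starts at minute 90 and finishes at 90 + 37 = minute 127.
For camera build: the lighting setup (finishes minute 127, plus 15-minute gap → minute 142); rigging (finishes minute 70). Taking the maximum gives a start of minute 142, and it finishes at 142 + 65 = minute 207.
Lens checking has to wait for camera build (finishes minute 207); rigging (finishes minute 70). The latest of these is minute 207, so lens checking runs minute 207 to 207 + 15 = minute 222.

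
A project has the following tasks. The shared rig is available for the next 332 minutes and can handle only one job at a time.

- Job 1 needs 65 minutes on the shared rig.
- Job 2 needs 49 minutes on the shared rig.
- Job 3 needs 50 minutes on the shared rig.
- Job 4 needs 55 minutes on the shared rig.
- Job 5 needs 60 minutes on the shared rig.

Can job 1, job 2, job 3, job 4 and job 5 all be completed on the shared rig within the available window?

Running back to back, the jobs need 65 + 49 + 50 + 55 + 60 = 279 minutes on the shared rig.
Since 279 ≤ 332, they fit within the window.

Yes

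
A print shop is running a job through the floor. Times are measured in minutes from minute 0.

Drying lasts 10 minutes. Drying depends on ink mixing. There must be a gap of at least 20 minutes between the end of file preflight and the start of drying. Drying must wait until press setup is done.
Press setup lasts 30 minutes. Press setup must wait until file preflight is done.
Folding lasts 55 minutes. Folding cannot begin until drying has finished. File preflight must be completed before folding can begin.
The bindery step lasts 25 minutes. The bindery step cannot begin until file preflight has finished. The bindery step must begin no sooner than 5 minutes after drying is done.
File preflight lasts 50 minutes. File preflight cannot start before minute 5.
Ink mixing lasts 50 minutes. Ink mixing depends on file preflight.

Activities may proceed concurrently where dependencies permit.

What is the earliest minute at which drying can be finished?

115

File preflight cannot begin until its own release at minute 5. It runs from minute 5 to 5 + 50 = minute 55.
After file preflight (finishes minute 55), press setup can start at minute 55 and finishes at minute 85.
Ink mixing waits on file preflight (finishes minute 55), so it starts at minute 55 and finishes at 55 + 50 = minute 105.
Drying cannot start until ink mixing (finishes minute 105); file preflight (finishes minute 55, plus 20-minute gap → minute 75); press setup (finishes minute 85). The controlling bound is minute 105, so drying finishes at 105 + 10 = minute 115.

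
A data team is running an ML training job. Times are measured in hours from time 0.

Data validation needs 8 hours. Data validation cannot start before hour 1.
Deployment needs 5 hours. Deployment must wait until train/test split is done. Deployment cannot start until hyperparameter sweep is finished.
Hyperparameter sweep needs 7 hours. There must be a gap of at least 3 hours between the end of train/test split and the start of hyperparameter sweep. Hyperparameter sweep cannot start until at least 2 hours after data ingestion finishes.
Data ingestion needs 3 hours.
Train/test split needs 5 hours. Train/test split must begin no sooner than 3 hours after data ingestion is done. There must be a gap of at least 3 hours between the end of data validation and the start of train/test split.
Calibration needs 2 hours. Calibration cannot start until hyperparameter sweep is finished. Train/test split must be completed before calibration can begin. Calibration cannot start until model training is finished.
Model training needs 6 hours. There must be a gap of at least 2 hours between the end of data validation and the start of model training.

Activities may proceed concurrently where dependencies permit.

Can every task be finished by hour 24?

Data validation waits on its own release at hour 1, so it starts at hour 1 and finishes at 1 + 8 = hour 9.
Model training waits on data validation (finishes hour 9, plus 2-hour gap → hour 11), so it starts at hour 11 and finishes at 11 + 6 = hour 17.
Data ingestion can start immediately at hour 0; it finishes at hour 3.
Train/test split needs all of data ingestion (finishes hour 3, plus 3-hour gap → hour 6); data validation (finishes hour 9, plus 3-hour gap → hour 12). That puts its earliest start at hour 12; it finishes at 12 + 5 = hour 17.
For hyperparameter sweep: train/test split (finishes hour 17, plus 3-hour gap → hour 20); data ingestion (finishes hour 3, plus 2-hour gap → hour 5). Taking the maximum gives a start of hour 20, and it finishes at 20 + 7 = hour 27.
For deployment: train/test split (finishes hour 17); hyperparameter sweep (finishes hour 27). Taking the maximum gives a start of hour 27, and it finishes at 27 + 5 = hour 32.
Calibration has to wait for hyperparameter sweep (finishes hour 27); train/test split (finishes hour 17); model training (finishes hour 17). The latest of these is hour 27, so calibration runs hour 27 to 27 + 2 = hour 29.
The earliest everything can be done is hour 32, which is after the deadline of 24, so it is not possible.

No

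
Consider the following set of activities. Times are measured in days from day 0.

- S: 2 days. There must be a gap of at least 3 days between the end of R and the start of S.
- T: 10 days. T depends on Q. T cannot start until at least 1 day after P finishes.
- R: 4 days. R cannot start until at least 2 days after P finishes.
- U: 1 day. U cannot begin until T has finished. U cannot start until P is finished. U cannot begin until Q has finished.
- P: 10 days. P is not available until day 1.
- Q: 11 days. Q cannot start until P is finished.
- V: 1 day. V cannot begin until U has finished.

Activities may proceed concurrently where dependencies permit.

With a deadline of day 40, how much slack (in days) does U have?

P cannot begin until its own release at day 1. It runs from day 1 to 1 + 10 = day 11.
Q cannot begin until P (finishes day 11). It runs from day 11 to 11 + 11 = day 22.
T has to wait for Q (finishes day 22); P (finishes day 11, plus 1-day gap → day 12). The latest of these is day 22, so T runs day 22 to 22 + 10 = day 32.
U needs all of T (finishes day 32); P (finishes day 11); Q (finishes day 22). That puts its earliest start at day 32; it finishes at 32 + 1 = day 33.

Working backward from the deadline:
V has no dependents, so it just needs to finish by day 40. Starting by 40 − 1 = day 39 achieves that.
Since V (must start by day 39) depends on it, U must finish by day 39. Backing off its 1-day duration gives a latest start of day 38.
So U can start as early as day 32 and as late as day 38, giving 38 − 32 = 6 days of slack.

6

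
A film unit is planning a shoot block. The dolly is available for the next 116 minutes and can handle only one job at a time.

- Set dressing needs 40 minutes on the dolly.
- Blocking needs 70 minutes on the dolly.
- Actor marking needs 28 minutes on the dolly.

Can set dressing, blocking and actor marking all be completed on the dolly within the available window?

No

Running back to back, the jobs need 40 + 70 + 28 = 138 minutes on the dolly.
Since 138 > 116, they cannot all fit.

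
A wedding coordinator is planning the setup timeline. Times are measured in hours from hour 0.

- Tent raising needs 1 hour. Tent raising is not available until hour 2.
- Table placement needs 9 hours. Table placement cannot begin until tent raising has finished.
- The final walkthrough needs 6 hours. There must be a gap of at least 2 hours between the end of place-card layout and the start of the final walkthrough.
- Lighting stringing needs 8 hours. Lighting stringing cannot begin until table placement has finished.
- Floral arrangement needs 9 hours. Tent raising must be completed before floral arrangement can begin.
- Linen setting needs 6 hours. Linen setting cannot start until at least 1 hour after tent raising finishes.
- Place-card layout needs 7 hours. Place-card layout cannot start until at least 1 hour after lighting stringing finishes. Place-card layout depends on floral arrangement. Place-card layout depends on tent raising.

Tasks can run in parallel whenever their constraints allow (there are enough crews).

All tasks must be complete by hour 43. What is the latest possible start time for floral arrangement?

19

Nothing follows the final walkthrough; the deadline of hour 43 is its only limit. It must start by 43 − 6 = hour 37.
Place-card layout feeds into the final walkthrough (must start by hour 37, minus 2-hour gap → hour 35); so place-card layout must finish by hour 35 and therefore start by hour 28.
Floral arrangement feeds into place-card layout (must start by hour 28); so floral arrangement must finish by hour 28 and therefore start by hour 19.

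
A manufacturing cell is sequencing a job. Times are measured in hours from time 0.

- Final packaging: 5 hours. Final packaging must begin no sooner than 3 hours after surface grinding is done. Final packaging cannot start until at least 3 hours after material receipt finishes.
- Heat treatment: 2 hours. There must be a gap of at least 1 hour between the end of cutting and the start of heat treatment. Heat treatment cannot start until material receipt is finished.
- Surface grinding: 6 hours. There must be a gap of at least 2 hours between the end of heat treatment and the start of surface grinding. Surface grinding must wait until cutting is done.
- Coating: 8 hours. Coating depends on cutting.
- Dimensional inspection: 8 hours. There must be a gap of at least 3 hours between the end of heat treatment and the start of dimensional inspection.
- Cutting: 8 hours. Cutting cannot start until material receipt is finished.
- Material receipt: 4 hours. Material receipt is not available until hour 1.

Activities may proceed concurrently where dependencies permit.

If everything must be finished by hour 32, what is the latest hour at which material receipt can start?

Nothing follows final packaging; the deadline of hour 32 is its only limit. It must start by 32 − 5 = hour 27.
Surface grinding feeds into final packaging (must start by hour 27, minus 3-hour gap → hour 24); so surface grinding must finish by hour 24 and therefore start by hour 18.
Dimensional inspection has no dependents, so it just needs to finish by hour 32. Starting by 32 − 8 = hour 24 achieves that.
Heat treatment must finish in time for surface grinding (must start by hour 18, minus 2-hour gap → hour 16); dimensional inspection (must start by hour 24, minus 3-hour gap → hour 21). The tightest is hour 16, so heat treatment must start by 16 − 2 = hour 14.
Nothing follows coating; the deadline of hour 32 is its only limit. It must start by 32 − 8 = hour 24.
Cutting has several dependents: heat treatment (must start by hour 14, minus 1-hour gap → hour 13); surface grinding (must start by hour 18); coating (must start by hour 24). The earliest of those limits is hour 13, so cutting must start by 13 − 8 = hour 5.
Material receipt has several dependents: cutting (must start by hour 5); heat treatment (must start by hour 14); final packaging (must start by hour 27, minus 3-hour gap → hour 24). The earliest of those limits is hour 5, so material receipt must start by 5 − 4 = hour 1.

1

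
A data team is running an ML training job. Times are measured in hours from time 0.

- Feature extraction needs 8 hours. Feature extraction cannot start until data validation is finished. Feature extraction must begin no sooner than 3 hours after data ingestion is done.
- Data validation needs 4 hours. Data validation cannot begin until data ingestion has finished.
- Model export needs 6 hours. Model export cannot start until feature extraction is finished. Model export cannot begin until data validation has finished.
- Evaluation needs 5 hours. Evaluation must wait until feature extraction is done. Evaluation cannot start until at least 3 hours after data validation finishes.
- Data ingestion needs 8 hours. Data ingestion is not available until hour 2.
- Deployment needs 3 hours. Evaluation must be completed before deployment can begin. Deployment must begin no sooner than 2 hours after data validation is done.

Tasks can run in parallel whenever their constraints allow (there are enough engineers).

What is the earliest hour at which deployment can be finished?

30

After its own release at hour 2, data ingestion can start at hour 2 and finishes at hour 10.
Data validation waits on data ingestion (finishes hour 10), so it starts at hour 10 and finishes at 10 + 4 = hour 14.
Feature extraction cannot start until data validation (finishes hour 14); data ingestion (finishes hour 10, plus 3-hour gap → hour 13). The controlling bound is hour 14, so feature extraction finishes at 14 + 8 = hour 22.
Evaluation has to wait for feature extraction (finishes hour 22); data validation (finishes hour 14, plus 3-hour gap → hour 17). The latest of these is hour 22, so evaluation runs hour 22 to 22 + 5 = hour 27.
Deployment has to wait for evaluation (finishes hour 27); data validation (finishes hour 14, plus 2-hour gap → hour 16). The latest of these is hour 27, so deployment runs hour 27 to 27 + 3 = hour 30.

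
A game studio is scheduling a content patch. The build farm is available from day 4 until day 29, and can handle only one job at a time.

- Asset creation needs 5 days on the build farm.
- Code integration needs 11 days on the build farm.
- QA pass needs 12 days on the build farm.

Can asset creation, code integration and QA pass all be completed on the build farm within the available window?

No

The build farm window is 29 − 4 = 25 days.
Running back to back, the jobs need 5 + 11 + 12 = 28 days on the build farm.
Since 28 > 25, they cannot all fit.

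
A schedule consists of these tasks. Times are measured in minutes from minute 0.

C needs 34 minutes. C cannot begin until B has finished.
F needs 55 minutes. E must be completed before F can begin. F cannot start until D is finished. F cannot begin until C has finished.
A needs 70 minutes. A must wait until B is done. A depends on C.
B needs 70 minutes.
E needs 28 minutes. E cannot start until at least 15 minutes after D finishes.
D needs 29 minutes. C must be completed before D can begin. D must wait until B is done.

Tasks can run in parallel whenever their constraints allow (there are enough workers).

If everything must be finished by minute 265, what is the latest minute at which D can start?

F has no dependents, so it just needs to finish by minute 265. Starting by 265 − 55 = minute 210 achieves that.
Since F (must start by minute 210) depends on it, E must finish by minute 210. Backing off its 28-minute duration gives a latest start of minute 182.
D has several dependents: E (must start by minute 182, minus 15-minute gap → minute 167); F (must start by minute 210). The earliest of those limits is minute 167, so D must start by 167 − 29 = minute 138.

138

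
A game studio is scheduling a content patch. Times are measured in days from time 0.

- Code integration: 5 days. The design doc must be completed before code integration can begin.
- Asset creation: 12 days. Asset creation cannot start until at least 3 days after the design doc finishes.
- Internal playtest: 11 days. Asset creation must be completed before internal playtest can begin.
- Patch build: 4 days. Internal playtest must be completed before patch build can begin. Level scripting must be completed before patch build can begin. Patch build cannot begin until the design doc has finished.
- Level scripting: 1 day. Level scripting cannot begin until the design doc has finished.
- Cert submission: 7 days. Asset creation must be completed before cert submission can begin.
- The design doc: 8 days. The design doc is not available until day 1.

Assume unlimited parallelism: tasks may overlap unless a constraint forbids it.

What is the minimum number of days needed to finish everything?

The design doc cannot begin until its own release at day 1. It runs from day 1 to 1 + 8 = day 9.
Code integration waits on the design doc (finishes day 9), so it starts at day 9 and finishes at 9 + 5 = day 14.
Level scripting waits on the design doc (finishes day 9), so it starts at day 9 and finishes at 9 + 1 = day 10.
After the design doc (finishes day 9, plus 3-day gap → day 12), asset creation can start at day 12 and finishes at day 24.
After asset creation (finishes day 24), cert submission can start at day 24 and finishes at day 31.
Internal playtest cannot begin until asset creation (finishes day 24). It runs from day 24 to 24 + 11 = day 35.
Patch build cannot start until internal playtest (finishes day 35); level scripting (finishes day 10); the design doc (finishes day 9). The controlling bound is day 35, so patch build finishes at 35 + 4 = day 39.
All tasks are finished once the last one completes. Finish times: The design doc at 9, Asset creation at 24, Level scripting at 10, Code integration at 14, Internal playtest at 35, Cert submission at 31, Patch build at 39. The latest is day 39.

39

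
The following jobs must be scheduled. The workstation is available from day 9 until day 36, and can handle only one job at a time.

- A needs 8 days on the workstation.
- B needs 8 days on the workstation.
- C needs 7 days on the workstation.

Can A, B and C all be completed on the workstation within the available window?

Yes

The workstation window is 36 − 9 = 27 days.
Running back to back, the jobs need 8 + 8 + 7 = 23 days on the workstation.
Since 23 ≤ 27, they fit within the window.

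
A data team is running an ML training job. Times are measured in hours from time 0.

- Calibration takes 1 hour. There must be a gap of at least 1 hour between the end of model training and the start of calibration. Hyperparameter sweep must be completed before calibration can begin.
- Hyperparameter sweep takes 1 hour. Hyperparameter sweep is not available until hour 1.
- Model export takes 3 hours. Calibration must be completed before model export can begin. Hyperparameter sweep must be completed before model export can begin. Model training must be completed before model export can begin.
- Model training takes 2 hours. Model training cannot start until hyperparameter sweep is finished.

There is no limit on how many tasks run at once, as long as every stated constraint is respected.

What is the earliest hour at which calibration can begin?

5

Hyperparameter sweep cannot begin until its own release at hour 1. It runs from hour 1 to 1 + 1 = hour 2.
Model training cannot begin until hyperparameter sweep (finishes hour 2). It runs from hour 2 to 2 + 2 = hour 4.
Calibration waits on model training (finishes hour 4, plus 1-hour gap → hour 5); hyperparameter sweep (finishes hour 2). The latest of these is hour 5, which is the earliest calibration can start.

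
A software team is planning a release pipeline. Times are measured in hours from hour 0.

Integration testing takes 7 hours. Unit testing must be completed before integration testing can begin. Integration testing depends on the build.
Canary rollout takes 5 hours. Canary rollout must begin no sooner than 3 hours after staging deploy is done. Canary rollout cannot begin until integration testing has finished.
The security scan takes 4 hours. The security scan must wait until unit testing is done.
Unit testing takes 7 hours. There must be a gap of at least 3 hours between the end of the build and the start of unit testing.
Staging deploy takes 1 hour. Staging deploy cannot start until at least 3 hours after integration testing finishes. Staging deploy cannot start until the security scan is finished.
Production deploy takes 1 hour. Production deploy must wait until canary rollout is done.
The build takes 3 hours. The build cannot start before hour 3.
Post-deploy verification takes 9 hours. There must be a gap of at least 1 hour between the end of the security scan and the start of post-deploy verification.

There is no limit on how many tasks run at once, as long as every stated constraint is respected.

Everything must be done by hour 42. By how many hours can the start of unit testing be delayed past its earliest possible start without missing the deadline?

6

The build cannot begin until its own release at hour 3. It runs from hour 3 to 3 + 3 = hour 6.
Unit testing waits on the build (finishes hour 6, plus 3-hour gap → hour 9), so it starts at hour 9 and finishes at 9 + 7 = hour 16.

Working backward from the deadline:
Production deploy must finish by hour 42; it takes 1 hour, so it must start by 42 − 1 = hour 41.
Canary rollout must finish before production deploy (must start by hour 41). With a 5-hour duration, canary rollout must start by 41 − 5 = hour 36.
Staging deploy must finish before canary rollout (must start by hour 36, minus 3-hour gap → hour 33). With a 1-hour duration, staging deploy must start by 33 − 1 = hour 32.
Integration testing feeds staging deploy (must start by hour 32, minus 3-hour gap → hour 29); canary rollout (must start by hour 36). Taking the minimum, integration testing must finish by hour 29 and start by 29 − 7 = hour 22.
Post-deploy verification has no dependents, so it just needs to finish by hour 42. Starting by 42 − 9 = hour 33 achieves that.
The security scan feeds staging deploy (must start by hour 32); post-deploy verification (must start by hour 33, minus 1-hour gap → hour 32). Taking the minimum, the security scan must finish by hour 32 and start by 32 − 4 = hour 28.
For unit testing: integration testing (must start by hour 22); the security scan (must start by hour 28). The most restrictive is hour 22; with a 7-hour duration, unit testing must start by hour 15.
So unit testing can start as early as hour 9 and as late as hour 15, giving 15 − 9 = 6 hours of slack.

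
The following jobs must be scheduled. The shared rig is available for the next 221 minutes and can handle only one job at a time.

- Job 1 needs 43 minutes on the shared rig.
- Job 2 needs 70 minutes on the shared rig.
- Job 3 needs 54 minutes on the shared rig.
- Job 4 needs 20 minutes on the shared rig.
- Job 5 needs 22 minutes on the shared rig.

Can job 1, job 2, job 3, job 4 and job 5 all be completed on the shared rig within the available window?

Yes

Running back to back, the jobs need 43 + 70 + 54 + 20 + 22 = 209 minutes on the shared rig.
Since 209 ≤ 221, they fit within the window.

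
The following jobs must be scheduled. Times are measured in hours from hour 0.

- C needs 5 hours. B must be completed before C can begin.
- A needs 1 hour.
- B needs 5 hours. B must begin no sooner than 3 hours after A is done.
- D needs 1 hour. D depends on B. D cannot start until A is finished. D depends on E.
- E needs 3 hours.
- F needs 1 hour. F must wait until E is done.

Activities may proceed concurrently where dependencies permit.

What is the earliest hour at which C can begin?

A can start immediately at hour 0; it finishes at hour 1.
B waits on A (finishes hour 1, plus 3-hour gap → hour 4), so it starts at hour 4 and finishes at 4 + 5 = hour 9.
C waits on B (finishes hour 9), so the earliest it can start is hour 9.

9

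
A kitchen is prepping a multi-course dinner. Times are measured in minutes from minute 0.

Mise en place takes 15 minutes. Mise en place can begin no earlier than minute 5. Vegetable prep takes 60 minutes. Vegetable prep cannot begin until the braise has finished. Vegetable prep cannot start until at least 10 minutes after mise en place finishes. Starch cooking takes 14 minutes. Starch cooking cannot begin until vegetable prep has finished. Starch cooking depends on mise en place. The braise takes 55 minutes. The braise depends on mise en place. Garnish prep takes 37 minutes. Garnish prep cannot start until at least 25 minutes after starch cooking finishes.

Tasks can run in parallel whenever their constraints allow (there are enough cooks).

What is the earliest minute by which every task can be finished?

211

After its own release at minute 5, mise en place can start at minute 5 and finishes at minute 20.
After mise en place (finishes minute 20), the braise can start at minute 20 and finishes at minute 75.
Vegetable prep cannot start until the braise (finishes minute 75); mise en place (finishes minute 20, plus 10-minute gap → minute 30). The controlling bound is minute 75, so vegetable prep finishes at 75 + 60 = minute 135.
Starch cooking cannot start until vegetable prep (finishes minute 135); mise en place (finishes minute 20). The controlling bound is minute 135, so starch cooking finishes at 135 + 14 = minute 149.
After starch cooking (finishes minute 149, plus 25-minute gap → minute 174), garnish prep can start at minute 174 and finishes at minute 211.
All tasks are finished once the last one completes. Finish times: Mise en place at 20, The braise at 75, Vegetable prep at 135, Starch cooking at 149, Garnish prep at 211. The latest is minute 211.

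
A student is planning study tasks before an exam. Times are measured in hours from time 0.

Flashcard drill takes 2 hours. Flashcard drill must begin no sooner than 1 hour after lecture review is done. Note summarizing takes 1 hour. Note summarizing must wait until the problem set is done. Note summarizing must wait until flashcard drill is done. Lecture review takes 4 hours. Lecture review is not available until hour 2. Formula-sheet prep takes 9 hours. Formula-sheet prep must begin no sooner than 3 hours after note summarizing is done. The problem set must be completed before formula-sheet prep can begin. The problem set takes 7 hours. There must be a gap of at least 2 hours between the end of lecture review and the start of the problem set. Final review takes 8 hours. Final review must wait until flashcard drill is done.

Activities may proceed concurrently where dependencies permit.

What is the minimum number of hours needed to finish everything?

Lecture review waits on its own release at hour 2, so it starts at hour 2 and finishes at 2 + 4 = hour 6.
After lecture review (finishes hour 6, plus 1-hour gap → hour 7), flashcard drill can start at hour 7 and finishes at hour 9.
Final review waits on flashcard drill (finishes hour 9), so it starts at hour 9 and finishes at 9 + 8 = hour 17.
The problem set cannot begin until lecture review (finishes hour 6, plus 2-hour gap → hour 8). It runs from hour 8 to 8 + 7 = hour 15.
For note summarizing: the problem set (finishes hour 15); flashcard drill (finishes hour 9). Taking the maximum gives a start of hour 15, and it finishes at 15 + 1 = hour 16.
Formula-sheet prep needs all of note summarizing (finishes hour 16, plus 3-hour gap → hour 19); the problem set (finishes hour 15). That puts its earliest start at hour 19; it finishes at 19 + 9 = hour 28.
All tasks are finished once the last one completes. Finish times: Lecture review at 6, The problem set at 15, Flashcard drill at 9, Note summarizing at 16, Formula-sheet prep at 28, Final review at 17. The latest is hour 28.

28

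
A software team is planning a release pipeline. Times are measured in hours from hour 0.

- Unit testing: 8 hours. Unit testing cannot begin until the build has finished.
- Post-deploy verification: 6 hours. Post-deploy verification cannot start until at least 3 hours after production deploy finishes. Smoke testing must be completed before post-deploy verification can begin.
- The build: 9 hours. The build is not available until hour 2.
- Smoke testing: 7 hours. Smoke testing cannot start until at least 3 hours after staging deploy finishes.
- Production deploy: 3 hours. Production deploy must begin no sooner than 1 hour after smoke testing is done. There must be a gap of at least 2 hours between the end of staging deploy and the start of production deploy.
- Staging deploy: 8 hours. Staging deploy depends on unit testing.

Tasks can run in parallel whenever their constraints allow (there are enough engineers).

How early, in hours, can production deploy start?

After its own release at hour 2, the build can start at hour 2 and finishes at hour 11.
Unit testing waits on the build (finishes hour 11), so it starts at hour 11 and finishes at 11 + 8 = hour 19.
Staging deploy waits on unit testing (finishes hour 19), so it starts at hour 19 and finishes at 19 + 8 = hour 27.
Smoke testing waits on staging deploy (finishes hour 27, plus 3-hour gap → hour 30), so it starts at hour 30 and finishes at 30 + 7 = hour 37.
Production deploy waits on smoke testing (finishes hour 37, plus 1-hour gap → hour 38); staging deploy (finishes hour 27, plus 2-hour gap → hour 29). The latest of these is hour 38, which is the earliest production deploy can start.

38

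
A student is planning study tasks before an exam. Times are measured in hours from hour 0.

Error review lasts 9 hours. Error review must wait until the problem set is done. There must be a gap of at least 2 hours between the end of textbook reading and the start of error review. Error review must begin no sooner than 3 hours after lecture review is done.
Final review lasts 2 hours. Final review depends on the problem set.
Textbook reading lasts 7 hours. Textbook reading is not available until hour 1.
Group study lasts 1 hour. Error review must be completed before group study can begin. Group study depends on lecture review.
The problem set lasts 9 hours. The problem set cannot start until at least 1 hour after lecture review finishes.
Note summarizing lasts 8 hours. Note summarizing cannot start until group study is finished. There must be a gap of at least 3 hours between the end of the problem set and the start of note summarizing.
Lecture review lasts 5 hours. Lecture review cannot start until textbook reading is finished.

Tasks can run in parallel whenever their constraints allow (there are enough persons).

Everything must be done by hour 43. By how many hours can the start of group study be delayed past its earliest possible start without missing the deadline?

2

Textbook reading waits on its own release at hour 1, so it starts at hour 1 and finishes at 1 + 7 = hour 8.
After textbook reading (finishes hour 8), lecture review can start at hour 8 and finishes at hour 13.
After lecture review (finishes hour 13, plus 1-hour gap → hour 14), the problem set can start at hour 14 and finishes at hour 23.
Error review needs all of the problem set (finishes hour 23); textbook reading (finishes hour 8, plus 2-hour gap → hour 10); lecture review (finishes hour 13, plus 3-hour gap → hour 16). That puts its earliest start at hour 23; it finishes at 23 + 9 = hour 32.
Group study has to wait for error review (finishes hour 32); lecture review (finishes hour 13). The latest of these is hour 32, so group study runs hour 32 to 32 + 1 = hour 33.

Working backward from the deadline:
Note summarizing has no dependents, so it just needs to finish by hour 43. Starting by 43 − 8 = hour 35 achieves that.
Group study has to be done before note summarizing (must start by hour 35). That means finishing by hour 35, i.e. starting by 35 − 1 = hour 34.
So group study can start as early as hour 32 and as late as hour 34, giving 34 − 32 = 2 hours of slack.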